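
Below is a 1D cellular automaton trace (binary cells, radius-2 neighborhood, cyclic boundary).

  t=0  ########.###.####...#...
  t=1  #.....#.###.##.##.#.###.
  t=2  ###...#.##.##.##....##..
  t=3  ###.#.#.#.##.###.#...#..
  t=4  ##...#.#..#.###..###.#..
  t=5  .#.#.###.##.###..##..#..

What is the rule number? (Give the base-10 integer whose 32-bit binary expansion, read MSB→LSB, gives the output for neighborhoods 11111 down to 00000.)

1490507184

  ##### -> .   bit 31 = 0  t=0,i=2
  ####. -> #   bit 30 = 1  t=0,i=6
  ###.# -> .   bit 29 = 0  t=0,i=7
  ###.. -> #   bit 28 = 1  t=0,i=16
  ##.## -> #   bit 27 = 1  t=0,i=8
  ##.#. -> .   bit 26 = 0  t=1,i=17
  ##..# -> .   bit 25 = 0  t=2,i=22
  ##... -> .   bit 24 = 0  t=0,i=17
  #.### -> #   bit 23 = 1  t=0,i=9
  #.##. -> #   bit 22 = 1  t=1,i=12
  #.#.# -> .   bit 21 = 0  t=1,i=18
  #.#.. -> #   bit 20 = 1  t=1,i=0
  #..## -> .   bit 19 = 0  t=2,i=23
  #..#. -> #   bit 18 = 1  t=4,i=9
  #...# -> #   bit 17 = 1  t=0,i=18
  #.... -> #   bit 16 = 1  t=1,i=2
  .#### -> .   bit 15 = 0  t=0,i=1
  .###. -> #   bit 14 = 1  t=0,i=10
  .##.# -> .   bit 13 = 0  t=1,i=13
  .##.. -> #   bit 12 = 1  t=2,i=15
  .#.## -> .   bit 11 = 0  t=1,i=7
  .#.#. -> #   bit 10 = 1  t=3,i=5
  .#..# -> .   bit 9 = 0  t=3,i=22
  .#... -> #   bit 8 = 1  t=0,i=21
  ..### -> #   bit 7 = 1  t=0,i=0
  ..##. -> .   bit 6 = 0  t=2,i=20
  ..#.# -> #   bit 5 = 1  t=1,i=6
  ..#.. -> #   bit 4 = 1  t=0,i=20
  ...## -> .   bit 3 = 0  t=0,i=23
  ...#. -> .   bit 2 = 0  t=0,i=19
  ....# -> .   bit 1 = 0  t=1,i=4
  ..... -> .   bit 0 = 0  t=1,i=3
  bits 01011000110101110101010110110000 = 1490507184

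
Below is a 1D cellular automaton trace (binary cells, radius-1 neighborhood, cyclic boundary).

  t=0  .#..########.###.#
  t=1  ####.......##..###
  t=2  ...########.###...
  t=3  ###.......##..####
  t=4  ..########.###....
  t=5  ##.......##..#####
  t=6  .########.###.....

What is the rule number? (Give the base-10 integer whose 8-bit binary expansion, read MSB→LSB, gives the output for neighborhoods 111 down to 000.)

  [7] ### => .  t=0,i=5
  [6] ##. => #  t=0,i=11
  [5] #.# => #  t=0,i=0
  [4] #.. => #  t=0,i=2
  [3] .## => .  t=0,i=4
  [2] .#. => #  t=0,i=1
  [1] ..# => #  t=0,i=3
  [0] ... => #  t=1,i=5
  bits 01110111 = 119

119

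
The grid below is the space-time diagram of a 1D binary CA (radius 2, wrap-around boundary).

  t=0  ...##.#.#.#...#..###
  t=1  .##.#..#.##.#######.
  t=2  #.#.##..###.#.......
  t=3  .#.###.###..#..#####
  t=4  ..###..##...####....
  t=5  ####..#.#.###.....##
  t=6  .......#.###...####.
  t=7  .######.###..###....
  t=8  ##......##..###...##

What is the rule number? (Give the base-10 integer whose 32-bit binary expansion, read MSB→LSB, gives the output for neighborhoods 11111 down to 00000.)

14319263

  ##### -> .   bit 31 = 0  t=1,i=14
  ####. -> .   bit 30 = 0  t=1,i=17
  ###.# -> .   bit 29 = 0  t=2,i=10
  ###.. -> .   bit 28 = 0  t=0,i=19
  ##.## -> .   bit 27 = 0  t=1,i=11
  ##.#. -> .   bit 26 = 0  t=0,i=5
  ##..# -> .   bit 25 = 0  t=1,i=19
  ##... -> .   bit 24 = 0  t=0,i=0
  #.### -> #   bit 23 = 1  t=1,i=12
  #.##. -> #   bit 22 = 1  t=1,i=9
  #.#.# -> .   bit 21 = 0  t=0,i=6
  #.#.. -> #   bit 20 = 1  t=0,i=10
  #..## -> #   bit 19 = 1  t=0,i=16
  #..#. -> .   bit 18 = 0  t=1,i=6
  #...# -> #   bit 17 = 1  t=0,i=1
  #.... -> .   bit 16 = 0  t=2,i=14
  .#### -> .   bit 15 = 0  t=1,i=13
  .###. -> #   bit 14 = 1  t=0,i=18
  .##.# -> #   bit 13 = 1  t=0,i=4
  .##.. -> #   bit 12 = 1  t=2,i=5
  .#.## -> #   bit 11 = 1  t=1,i=8
  .#.#. -> #   bit 10 = 1  t=0,i=7
  .#..# -> #   bit 9 = 1  t=0,i=15
  .#... -> .   bit 8 = 0  t=0,i=11
  ..### -> #   bit 7 = 1  t=0,i=17
  ..##. -> .   bit 6 = 0  t=0,i=3
  ..#.# -> .   bit 5 = 0  t=1,i=7
  ..#.. -> #   bit 4 = 1  t=0,i=14
  ...## -> #   bit 3 = 1  t=0,i=2
  ...#. -> #   bit 2 = 1  t=0,i=13
  ....# -> #   bit 1 = 1  t=2,i=18
  ..... -> #   bit 0 = 1  t=2,i=15
  bits 00000000110110100111111010011111 = 14319263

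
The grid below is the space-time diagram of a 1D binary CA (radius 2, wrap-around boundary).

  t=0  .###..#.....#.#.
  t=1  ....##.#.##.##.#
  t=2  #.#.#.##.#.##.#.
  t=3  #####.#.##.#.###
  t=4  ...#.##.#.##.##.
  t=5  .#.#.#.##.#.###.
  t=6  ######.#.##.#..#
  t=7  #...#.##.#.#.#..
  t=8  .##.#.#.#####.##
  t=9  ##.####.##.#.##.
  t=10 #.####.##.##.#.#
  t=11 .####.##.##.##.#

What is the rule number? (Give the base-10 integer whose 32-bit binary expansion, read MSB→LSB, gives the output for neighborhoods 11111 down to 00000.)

  ##### -> .   bit 31 = 0  t=3,i=0
  ####. -> #   bit 30 = 1  t=3,i=3
  ###.# -> .   bit 29 = 0  t=3,i=4
  ###.. -> .   bit 28 = 0  t=0,i=3
  ##.## -> #   bit 27 = 1  t=1,i=11
  ##.#. -> #   bit 26 = 1  t=1,i=6
  ##..# -> #   bit 25 = 1  t=0,i=4
  ##... -> .   bit 24 = 0  t=4,i=15
  #.### -> #   bit 23 = 1  t=3,i=13
  #.##. -> #   bit 22 = 1  t=1,i=9
  #.#.# -> #   bit 21 = 1  t=1,i=7
  #.#.. -> .   bit 20 = 0  t=0,i=14
  #..## -> .   bit 19 = 0  t=0,i=0
  #..#. -> #   bit 18 = 1  t=0,i=5
  #...# -> #   bit 17 = 1  t=7,i=2
  #.... -> .   bit 16 = 0  t=0,i=8
  .#### -> #   bit 15 = 1  t=3,i=14
  .###. -> .   bit 14 = 0  t=0,i=2
  .##.# -> .   bit 13 = 0  t=1,i=5
  .##.. -> #   bit 12 = 1  t=4,i=14
  .#.## -> .   bit 11 = 0  t=1,i=8
  .#.#. -> #   bit 10 = 1  t=0,i=13
  .#..# -> #   bit 9 = 1  t=0,i=15
  .#... -> #   bit 8 = 1  t=0,i=7
  ..### -> .   bit 7 = 0  t=0,i=1
  ..##. -> #   bit 6 = 1  t=1,i=4
  ..#.# -> #   bit 5 = 1  t=0,i=12
  ..#.. -> .   bit 4 = 0  t=0,i=6
  ...## -> .   bit 3 = 0  t=1,i=3
  ...#. -> .   bit 2 = 0  t=0,i=11
  ....# -> #   bit 1 = 1  t=0,i=10
  ..... -> #   bit 0 = 1  t=0,i=9
  bits 01001110111001101001011101100011 = 1323734883

1323734883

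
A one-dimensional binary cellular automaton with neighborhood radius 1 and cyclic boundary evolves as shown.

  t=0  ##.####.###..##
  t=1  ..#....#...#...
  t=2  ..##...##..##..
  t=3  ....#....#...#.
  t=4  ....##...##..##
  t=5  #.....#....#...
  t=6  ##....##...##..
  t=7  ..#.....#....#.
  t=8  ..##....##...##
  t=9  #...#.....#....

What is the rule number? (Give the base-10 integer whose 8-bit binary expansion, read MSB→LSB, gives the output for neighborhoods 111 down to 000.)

  nb ###: next=.  (t=0,i=0, bit7=0)
  nb ##.: next=.  (t=0,i=1, bit6=0)
  nb #.#: next=#  (t=0,i=2, bit5=1)
  nb #..: next=#  (t=0,i=11, bit4=1)
  nb .##: next=.  (t=0,i=3, bit3=0)
  nb .#.: next=#  (t=1,i=2, bit2=1)
  nb ..#: next=.  (t=0,i=12, bit1=0)
  nb ...: next=.  (t=1,i=0, bit0=0)
  bits 00110100 = 52

52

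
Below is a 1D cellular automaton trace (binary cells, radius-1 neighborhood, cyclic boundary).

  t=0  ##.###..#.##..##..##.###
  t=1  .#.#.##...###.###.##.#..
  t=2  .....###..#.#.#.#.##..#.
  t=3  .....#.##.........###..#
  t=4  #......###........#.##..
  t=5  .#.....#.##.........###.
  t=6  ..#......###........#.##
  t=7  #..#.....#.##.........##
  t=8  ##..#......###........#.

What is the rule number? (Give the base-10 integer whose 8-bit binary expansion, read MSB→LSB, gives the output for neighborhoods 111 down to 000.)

  ###|.  b7=0 t=0,i=0
  ##.|#  b6=1 t=0,i=1
  #.#|.  b5=0 t=0,i=2
  #..|#  b4=1 t=0,i=6
  .##|#  b3=1 t=0,i=3
  .#.|.  b2=0 t=0,i=8
  ..#|.  b1=0 t=0,i=7
  ...|.  b0=0 t=1,i=8
  bits 01011000 = 88

88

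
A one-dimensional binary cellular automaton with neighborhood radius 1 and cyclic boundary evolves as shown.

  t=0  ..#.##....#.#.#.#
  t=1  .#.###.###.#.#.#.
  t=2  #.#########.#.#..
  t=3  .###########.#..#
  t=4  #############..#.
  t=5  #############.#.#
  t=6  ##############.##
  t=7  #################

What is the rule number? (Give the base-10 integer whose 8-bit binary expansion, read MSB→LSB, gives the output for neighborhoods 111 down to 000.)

235

  ###|#  b7=1 t=1,i=4
  ##.|#  b6=1 t=0,i=5
  #.#|#  b5=1 t=0,i=3
  #..|.  b4=0 t=0,i=0
  .##|#  b3=1 t=0,i=4
  .#.|.  b2=0 t=0,i=2
  ..#|#  b1=1 t=0,i=1
  ...|#  b0=1 t=0,i=7
  bits 11101011 = 235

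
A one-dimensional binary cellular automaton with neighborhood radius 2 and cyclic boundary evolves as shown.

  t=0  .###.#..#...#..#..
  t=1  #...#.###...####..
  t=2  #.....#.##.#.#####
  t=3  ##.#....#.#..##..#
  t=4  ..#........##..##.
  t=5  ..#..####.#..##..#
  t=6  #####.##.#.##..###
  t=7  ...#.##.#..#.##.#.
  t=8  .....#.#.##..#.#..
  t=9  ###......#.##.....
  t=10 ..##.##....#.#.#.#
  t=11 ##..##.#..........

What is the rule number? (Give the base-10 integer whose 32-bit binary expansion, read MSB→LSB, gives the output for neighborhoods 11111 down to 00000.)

  ##### -> .   bit 31 = 0  t=2,i=15
  ####. -> #   bit 30 = 1  t=1,i=14
  ###.# -> .   bit 29 = 0  t=0,i=3
  ###.. -> #   bit 28 = 1  t=1,i=8
  ##.## -> #   bit 27 = 1  t=6,i=5
  ##.#. -> #   bit 26 = 1  t=0,i=4
  ##..# -> #   bit 25 = 1  t=1,i=16
  ##... -> #   bit 24 = 1  t=1,i=9
  #.### -> #   bit 23 = 1  t=1,i=6
  #.##. -> #   bit 22 = 1  t=2,i=8
  #.#.# -> .   bit 21 = 0  t=2,i=11
  #.#.. -> .   bit 20 = 0  t=0,i=5
  #..## -> #   bit 19 = 1  t=3,i=12
  #..#. -> #   bit 18 = 1  t=0,i=7
  #...# -> .   bit 17 = 0  t=0,i=10
  #.... -> .   bit 16 = 0  t=2,i=2
  .#### -> #   bit 15 = 1  t=1,i=13
  .###. -> .   bit 14 = 0  t=0,i=2
  .##.# -> .   bit 13 = 0  t=2,i=9
  .##.. -> .   bit 12 = 0  t=3,i=14
  .#.## -> .   bit 11 = 0  t=1,i=5
  .#.#. -> .   bit 10 = 0  t=3,i=9
  .#..# -> #   bit 9 = 1  t=0,i=6
  .#... -> .   bit 8 = 0  t=0,i=9
  ..### -> .   bit 7 = 0  t=0,i=1
  ..##. -> .   bit 6 = 0  t=3,i=13
  ..#.# -> .   bit 5 = 0  t=1,i=4
  ..#.. -> #   bit 4 = 1  t=0,i=8
  ...## -> #   bit 3 = 1  t=0,i=0
  ...#. -> .   bit 2 = 0  t=0,i=11
  ....# -> .   bit 1 = 0  t=2,i=4
  ..... -> #   bit 0 = 1  t=2,i=3
  bits 01011111110011001000001000011001 = 1607238169

1607238169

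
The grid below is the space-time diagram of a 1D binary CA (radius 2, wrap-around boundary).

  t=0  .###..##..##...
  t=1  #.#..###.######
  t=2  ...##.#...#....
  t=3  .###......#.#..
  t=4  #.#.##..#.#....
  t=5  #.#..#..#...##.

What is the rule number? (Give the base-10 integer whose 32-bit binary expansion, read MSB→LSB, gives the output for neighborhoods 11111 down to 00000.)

  [31] ##### => .  t=1,i=11
  [30] ####. => .  t=1,i=14
  [29] ###.# => .  t=1,i=0
  [28] ###.. => .  t=0,i=3
  [27] ##.## => .  t=1,i=8
  [26] ##.#. => .  t=1,i=1
  [25] ##..# => .  t=0,i=4
  [24] ##... => #  t=0,i=12
  [23] #.### => .  t=1,i=9
  [22] #.##. => .  t=4,i=4
  [21] #.#.# => #  t=4,i=2
  [20] #.#.. => .  t=1,i=2
  [19] #..## => #  t=0,i=5
  [18] #..#. => .  t=4,i=7
  [17] #...# => .  t=2,i=8
  [16] #.... => #  t=0,i=13
  [15] .#### => #  t=1,i=10
  [14] .###. => #  t=0,i=2
  [13] .##.# => .  t=2,i=4
  [12] .##.. => #  t=0,i=7
  [11] .#.## => .  t=4,i=3
  [10] .#.#. => .  t=3,i=11
  [9] .#..# => #  t=1,i=3
  [8] .#... => .  t=2,i=7
  [7] ..### => .  t=0,i=1
  [6] ..##. => #  t=0,i=6
  [5] ..#.# => #  t=3,i=10
  [4] ..#.. => #  t=2,i=10
  [3] ...## => #  t=0,i=0
  [2] ...#. => .  t=2,i=9
  [1] ....# => #  t=0,i=14
  [0] ..... => .  t=2,i=0
  bits 00000001001010011101001001111010 = 19518074

19518074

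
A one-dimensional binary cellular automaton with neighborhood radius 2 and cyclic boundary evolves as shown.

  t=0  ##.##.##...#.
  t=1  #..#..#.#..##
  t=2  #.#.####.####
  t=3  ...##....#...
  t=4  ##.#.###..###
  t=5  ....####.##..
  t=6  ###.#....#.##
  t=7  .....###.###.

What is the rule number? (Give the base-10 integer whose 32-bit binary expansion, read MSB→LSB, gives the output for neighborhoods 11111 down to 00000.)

298668003

  nb #####: next=.  (t=2,i=11, bit31=0)
  nb ####.: next=.  (t=2,i=6, bit30=0)
  nb ###.#: next=.  (t=2,i=0, bit29=0)
  nb ###..: next=#  (t=1,i=0, bit28=1)
  nb ##.##: next=.  (t=0,i=2, bit27=0)
  nb ##.#.: next=.  (t=2,i=1, bit26=0)
  nb ##..#: next=.  (t=1,i=1, bit25=0)
  nb ##...: next=#  (t=0,i=8, bit24=1)
  nb #.###: next=#  (t=2,i=4, bit23=1)
  nb #.##.: next=#  (t=0,i=0, bit22=1)
  nb #.#.#: next=.  (t=2,i=2, bit21=0)
  nb #.#..: next=.  (t=1,i=8, bit20=0)
  nb #..##: next=#  (t=1,i=10, bit19=1)
  nb #..#.: next=#  (t=1,i=2, bit18=1)
  nb #...#: next=.  (t=0,i=9, bit17=0)
  nb #....: next=#  (t=3,i=6, bit16=1)
  nb .####: next=.  (t=2,i=5, bit15=0)
  nb .###.: next=#  (t=1,i=12, bit14=1)
  nb .##.#: next=.  (t=0,i=1, bit13=0)
  nb .##..: next=.  (t=0,i=7, bit12=0)
  nb .#.##: next=#  (t=0,i=12, bit11=1)
  nb .#.#.: next=#  (t=1,i=7, bit10=1)
  nb .#..#: next=#  (t=1,i=4, bit9=1)
  nb .#...: next=#  (t=3,i=10, bit8=1)
  nb ..###: next=#  (t=1,i=11, bit7=1)
  nb ..##.: next=#  (t=3,i=3, bit6=1)
  nb ..#.#: next=#  (t=0,i=11, bit5=1)
  nb ..#..: next=.  (t=1,i=3, bit4=0)
  nb ...##: next=.  (t=3,i=2, bit3=0)
  nb ...#.: next=.  (t=0,i=10, bit2=0)
  nb ....#: next=#  (t=3,i=1, bit1=1)
  nb .....: next=#  (t=3,i=0, bit0=1)
  bits 00010001110011010100111111100011 = 298668003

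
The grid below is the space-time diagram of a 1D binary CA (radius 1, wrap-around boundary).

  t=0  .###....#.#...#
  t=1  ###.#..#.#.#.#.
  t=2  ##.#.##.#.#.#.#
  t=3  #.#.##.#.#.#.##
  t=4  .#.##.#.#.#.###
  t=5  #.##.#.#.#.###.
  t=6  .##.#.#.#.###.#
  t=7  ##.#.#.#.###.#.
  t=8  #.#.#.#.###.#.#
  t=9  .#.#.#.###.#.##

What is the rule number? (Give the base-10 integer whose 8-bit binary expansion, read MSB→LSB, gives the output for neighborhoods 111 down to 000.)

186

  ### -> #   bit 7 = 1  t=0,i=2
  ##. -> .   bit 6 = 0  t=0,i=3
  #.# -> #   bit 5 = 1  t=0,i=0
  #.. -> #   bit 4 = 1  t=0,i=4
  .## -> #   bit 3 = 1  t=0,i=1
  .#. -> .   bit 2 = 0  t=0,i=8
  ..# -> #   bit 1 = 1  t=0,i=7
  ... -> .   bit 0 = 0  t=0,i=5
  bits 10111010 = 186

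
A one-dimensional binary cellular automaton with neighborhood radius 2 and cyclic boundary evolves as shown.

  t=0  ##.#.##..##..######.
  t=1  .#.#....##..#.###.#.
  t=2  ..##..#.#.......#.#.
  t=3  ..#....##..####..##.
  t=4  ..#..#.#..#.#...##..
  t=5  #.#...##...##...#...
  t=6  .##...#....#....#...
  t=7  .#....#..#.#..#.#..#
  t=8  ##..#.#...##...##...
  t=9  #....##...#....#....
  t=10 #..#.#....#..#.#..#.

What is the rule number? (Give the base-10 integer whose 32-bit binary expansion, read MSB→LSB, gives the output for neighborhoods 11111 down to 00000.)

  #####|#  b31=1 t=0,i=15
  ####.|.  b30=0 t=0,i=17
  ###.#|#  b29=1 t=0,i=18
  ###..|.  b28=0 t=3,i=14
  ##.##|.  b27=0 t=0,i=19
  ##.#.|.  b26=0 t=0,i=2
  ##..#|.  b25=0 t=0,i=7
  ##...|.  b24=0 t=3,i=19
  #.###|.  b23=0 t=1,i=14
  #.##.|.  b22=0 t=0,i=0
  #.#.#|#  b21=1 t=0,i=3
  #.#..|#  b20=1 t=1,i=3
  #..##|#  b19=1 t=0,i=8
  #..#.|.  b18=0 t=1,i=0
  #...#|.  b17=0 t=2,i=0
  #....|.  b16=0 t=1,i=5
  .####|#  b15=1 t=0,i=14
  .###.|.  b14=0 t=1,i=15
  .##.#|#  b13=1 t=0,i=1
  .##..|.  b12=0 t=0,i=6
  .#.##|.  b11=0 t=0,i=4
  .#.#.|#  b10=1 t=1,i=2
  .#..#|.  b9=0 t=1,i=19
  .#...|.  b8=0 t=1,i=4
  ..###|.  b7=0 t=0,i=13
  ..##.|#  b6=1 t=0,i=9
  ..#.#|.  b5=0 t=1,i=1
  ..#..|#  b4=1 t=3,i=2
  ...##|.  b3=0 t=1,i=7
  ...#.|.  b2=0 t=2,i=15
  ....#|#  b1=1 t=1,i=6
  .....|#  b0=1 t=2,i=11
  bits 10100000001110001010010001010011 = 2688066643

2688066643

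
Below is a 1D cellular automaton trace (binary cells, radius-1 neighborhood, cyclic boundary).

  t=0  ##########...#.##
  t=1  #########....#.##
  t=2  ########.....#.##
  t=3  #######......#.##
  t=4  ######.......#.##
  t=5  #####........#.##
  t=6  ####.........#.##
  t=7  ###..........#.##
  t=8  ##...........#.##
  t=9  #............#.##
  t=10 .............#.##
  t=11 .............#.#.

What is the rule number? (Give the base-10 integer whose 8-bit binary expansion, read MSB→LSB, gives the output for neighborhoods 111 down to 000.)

  ### -> #   bit 7 = 1  t=0,i=0
  ##. -> .   bit 6 = 0  t=0,i=9
  #.# -> .   bit 5 = 0  t=0,i=14
  #.. -> .   bit 4 = 0  t=0,i=10
  .## -> #   bit 3 = 1  t=0,i=15
  .#. -> #   bit 2 = 1  t=0,i=13
  ..# -> .   bit 1 = 0  t=0,i=12
  ... -> .   bit 0 = 0  t=0,i=11
  bits 10001100 = 140

140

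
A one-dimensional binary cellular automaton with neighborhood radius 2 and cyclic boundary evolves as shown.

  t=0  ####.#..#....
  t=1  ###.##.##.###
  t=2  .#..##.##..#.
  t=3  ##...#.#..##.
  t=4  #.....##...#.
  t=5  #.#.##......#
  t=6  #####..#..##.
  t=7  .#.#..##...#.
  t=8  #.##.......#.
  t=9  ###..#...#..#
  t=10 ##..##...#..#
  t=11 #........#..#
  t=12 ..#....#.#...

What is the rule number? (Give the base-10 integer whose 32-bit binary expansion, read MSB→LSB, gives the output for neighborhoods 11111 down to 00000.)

1148578970

  [31] ##### => .  t=1,i=0
  [30] ####. => #  t=0,i=2
  [29] ###.# => .  t=0,i=3
  [28] ###.. => .  t=6,i=4
  [27] ##.## => .  t=1,i=3
  [26] ##.#. => #  t=0,i=4
  [25] ##..# => .  t=2,i=9
  [24] ##... => .  t=3,i=2
  [23] #.### => .  t=1,i=10
  [22] #.##. => #  t=1,i=4
  [21] #.#.# => #  t=5,i=2
  [20] #.#.. => #  t=0,i=5
  [19] #..## => .  t=2,i=3
  [18] #..#. => #  t=0,i=7
  [17] #...# => .  t=3,i=3
  [16] #.... => #  t=0,i=10
  [15] .#### => #  t=0,i=1
  [14] .###. => #  t=10,i=0
  [13] .##.# => #  t=1,i=5
  [12] .##.. => .  t=2,i=8
  [11] .#.## => #  t=5,i=3
  [10] .#.#. => #  t=3,i=6
  [9] .#..# => .  t=0,i=6
  [8] .#... => .  t=0,i=9
  [7] ..### => #  t=0,i=0
  [6] ..##. => .  t=2,i=4
  [5] ..#.# => .  t=3,i=5
  [4] ..#.. => #  t=0,i=8
  [3] ...## => #  t=0,i=12
  [2] ...#. => .  t=3,i=4
  [1] ....# => #  t=0,i=11
  [0] ..... => .  t=4,i=3
  bits 01000100011101011110110010011010 = 1148578970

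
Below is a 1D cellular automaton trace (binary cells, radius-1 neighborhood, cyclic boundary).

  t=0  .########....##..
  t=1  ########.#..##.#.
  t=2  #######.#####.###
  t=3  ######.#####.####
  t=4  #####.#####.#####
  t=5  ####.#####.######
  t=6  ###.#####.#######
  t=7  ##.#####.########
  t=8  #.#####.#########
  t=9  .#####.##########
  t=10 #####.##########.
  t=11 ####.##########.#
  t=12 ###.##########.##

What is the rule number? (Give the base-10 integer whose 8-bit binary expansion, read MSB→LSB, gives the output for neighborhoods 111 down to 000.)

190

  [7] ### => #  t=0,i=2
  [6] ##. => .  t=0,i=8
  [5] #.# => #  t=1,i=8
  [4] #.. => #  t=0,i=9
  [3] .## => #  t=0,i=1
  [2] .#. => #  t=1,i=9
  [1] ..# => #  t=0,i=0
  [0] ... => .  t=0,i=10
  bits 10111110 = 190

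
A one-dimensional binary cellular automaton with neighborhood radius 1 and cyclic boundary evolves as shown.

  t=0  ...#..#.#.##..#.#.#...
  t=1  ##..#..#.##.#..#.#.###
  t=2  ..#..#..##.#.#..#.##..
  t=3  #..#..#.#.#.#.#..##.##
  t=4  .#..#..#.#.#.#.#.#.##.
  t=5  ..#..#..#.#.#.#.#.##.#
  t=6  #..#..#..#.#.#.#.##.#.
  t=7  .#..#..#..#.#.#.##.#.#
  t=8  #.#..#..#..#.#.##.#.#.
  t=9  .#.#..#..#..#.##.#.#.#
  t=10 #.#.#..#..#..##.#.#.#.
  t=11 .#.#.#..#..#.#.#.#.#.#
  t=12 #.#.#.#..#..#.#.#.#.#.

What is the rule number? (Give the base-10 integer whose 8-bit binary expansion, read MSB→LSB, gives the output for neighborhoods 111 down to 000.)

57

  ### -> .   bit 7 = 0  t=1,i=0
  ##. -> .   bit 6 = 0  t=0,i=11
  #.# -> #   bit 5 = 1  t=0,i=7
  #.. -> #   bit 4 = 1  t=0,i=4
  .## -> #   bit 3 = 1  t=0,i=10
  .#. -> .   bit 2 = 0  t=0,i=3
  ..# -> .   bit 1 = 0  t=0,i=2
  ... -> #   bit 0 = 1  t=0,i=0
  bits 00111001 = 57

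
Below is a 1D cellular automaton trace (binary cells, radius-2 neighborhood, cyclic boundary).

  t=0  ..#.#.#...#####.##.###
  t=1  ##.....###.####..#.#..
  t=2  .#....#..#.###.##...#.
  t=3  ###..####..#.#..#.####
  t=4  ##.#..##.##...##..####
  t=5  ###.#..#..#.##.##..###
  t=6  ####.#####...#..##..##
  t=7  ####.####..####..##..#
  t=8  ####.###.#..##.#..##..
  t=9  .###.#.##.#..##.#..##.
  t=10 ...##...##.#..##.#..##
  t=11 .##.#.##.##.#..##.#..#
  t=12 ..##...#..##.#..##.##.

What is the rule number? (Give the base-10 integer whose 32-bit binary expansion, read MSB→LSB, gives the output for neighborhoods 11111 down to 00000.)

  #####|#  b31=1 t=0,i=12
  ####.|#  b30=1 t=0,i=13
  ###.#|#  b29=1 t=0,i=14
  ###..|.  b28=0 t=0,i=21
  ##.##|.  b27=0 t=0,i=15
  ##.#.|#  b26=1 t=4,i=2
  ##..#|#  b25=1 t=0,i=0
  ##...|.  b24=0 t=1,i=2
  #.###|#  b23=1 t=0,i=19
  #.##.|.  b22=0 t=0,i=16
  #.#.#|.  b21=0 t=0,i=4
  #.#..|.  b20=0 t=0,i=6
  #..##|.  b19=0 t=1,i=21
  #..#.|#  b18=1 t=0,i=1
  #...#|#  b17=1 t=0,i=8
  #....|.  b16=0 t=1,i=3
  .####|#  b15=1 t=0,i=11
  .###.|.  b14=0 t=0,i=20
  .##.#|#  b13=1 t=0,i=17
  .##..|#  b12=1 t=1,i=1
  .#.##|.  b11=0 t=2,i=10
  .#.#.|.  b10=0 t=0,i=3
  .#..#|#  b9=1 t=1,i=20
  .#...|#  b8=1 t=0,i=7
  ..###|.  b7=0 t=0,i=10
  ..##.|.  b6=0 t=1,i=0
  ..#.#|.  b5=0 t=0,i=2
  ..#..|#  b4=1 t=2,i=1
  ...##|#  b3=1 t=0,i=9
  ...#.|#  b2=1 t=2,i=5
  ....#|.  b1=0 t=1,i=5
  .....|.  b0=0 t=1,i=4
  bits 11100110100001101011001100011100 = 3867587356

3867587356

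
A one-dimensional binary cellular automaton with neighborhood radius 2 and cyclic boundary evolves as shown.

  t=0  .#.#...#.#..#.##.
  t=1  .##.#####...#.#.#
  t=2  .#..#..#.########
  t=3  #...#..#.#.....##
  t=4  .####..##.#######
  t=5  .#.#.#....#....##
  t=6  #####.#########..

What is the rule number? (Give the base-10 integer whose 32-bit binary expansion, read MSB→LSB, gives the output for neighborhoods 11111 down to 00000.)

1742947775

  nb #####: next=.  (t=1,i=6, bit31=0)
  nb ####.: next=#  (t=1,i=7, bit30=1)
  nb ###.#: next=#  (t=2,i=16, bit29=1)
  nb ###..: next=.  (t=1,i=8, bit28=0)
  nb ##.##: next=.  (t=1,i=3, bit27=0)
  nb ##.#.: next=#  (t=2,i=0, bit26=1)
  nb ##..#: next=#  (t=0,i=16, bit25=1)
  nb ##...: next=#  (t=1,i=9, bit24=1)
  nb #.###: next=#  (t=1,i=4, bit23=1)
  nb #.##.: next=#  (t=0,i=14, bit22=1)
  nb #.#.#: next=#  (t=1,i=14, bit21=1)
  nb #.#..: next=.  (t=0,i=3, bit20=0)
  nb #..##: next=.  (t=4,i=6, bit19=0)
  nb #..#.: next=.  (t=0,i=0, bit18=0)
  nb #...#: next=#  (t=0,i=5, bit17=1)
  nb #....: next=#  (t=3,i=11, bit16=1)
  nb .####: next=.  (t=1,i=5, bit15=0)
  nb .###.: next=#  (t=3,i=16, bit14=1)
  nb .##.#: next=.  (t=1,i=2, bit13=0)
  nb .##..: next=.  (t=0,i=15, bit12=0)
  nb .#.##: next=.  (t=0,i=13, bit11=0)
  nb .#.#.: next=#  (t=0,i=2, bit10=1)
  nb .#..#: next=.  (t=0,i=10, bit9=0)
  nb .#...: next=#  (t=0,i=4, bit8=1)
  nb ..###: next=#  (t=3,i=15, bit7=1)
  nb ..##.: next=.  (t=4,i=7, bit6=0)
  nb ..#.#: next=#  (t=0,i=1, bit5=1)
  nb ..#..: next=#  (t=2,i=4, bit4=1)
  nb ...##: next=#  (t=3,i=14, bit3=1)
  nb ...#.: next=#  (t=0,i=6, bit2=1)
  nb ....#: next=#  (t=3,i=13, bit1=1)
  nb .....: next=#  (t=3,i=12, bit0=1)
  bits 01100111111000110100010110111111 = 1742947775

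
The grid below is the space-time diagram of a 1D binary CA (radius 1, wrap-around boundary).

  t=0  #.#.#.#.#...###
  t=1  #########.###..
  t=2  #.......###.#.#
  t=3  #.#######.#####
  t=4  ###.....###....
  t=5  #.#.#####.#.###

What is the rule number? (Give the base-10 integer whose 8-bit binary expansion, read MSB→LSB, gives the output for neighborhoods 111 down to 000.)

  [7] ### => .  t=0,i=13
  [6] ##. => #  t=0,i=0
  [5] #.# => #  t=0,i=1
  [4] #.. => .  t=0,i=9
  [3] .## => #  t=0,i=12
  [2] .#. => #  t=0,i=2
  [1] ..# => #  t=0,i=11
  [0] ... => #  t=0,i=10
  bits 01101111 = 111

111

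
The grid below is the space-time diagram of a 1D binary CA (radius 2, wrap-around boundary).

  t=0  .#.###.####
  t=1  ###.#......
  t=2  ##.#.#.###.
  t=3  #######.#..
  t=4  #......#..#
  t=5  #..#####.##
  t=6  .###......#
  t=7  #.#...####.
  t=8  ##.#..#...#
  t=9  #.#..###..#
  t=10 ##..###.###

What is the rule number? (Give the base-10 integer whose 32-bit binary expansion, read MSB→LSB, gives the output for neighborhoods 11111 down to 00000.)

107773399

  [31] ##### => .  t=3,i=2
  [30] ####. => .  t=0,i=9
  [29] ###.# => .  t=0,i=5
  [28] ###.. => .  t=5,i=0
  [27] ##.## => .  t=0,i=6
  [26] ##.#. => #  t=0,i=0
  [25] ##..# => #  t=5,i=1
  [24] ##... => .  t=4,i=1
  [23] #.### => .  t=0,i=3
  [22] #.##. => #  t=2,i=0
  [21] #.#.# => #  t=0,i=1
  [20] #.#.. => .  t=1,i=4
  [19] #..## => #  t=3,i=10
  [18] #..#. => #  t=8,i=5
  [17] #...# => .  t=7,i=4
  [16] #.... => .  t=1,i=6
  [15] .#### => .  t=0,i=8
  [14] .###. => #  t=0,i=4
  [13] .##.# => #  t=2,i=1
  [12] .##.. => #  t=4,i=0
  [11] .#.## => #  t=0,i=2
  [10] .#.#. => #  t=2,i=4
  [9] .#..# => .  t=3,i=9
  [8] .#... => #  t=1,i=5
  [7] ..### => #  t=1,i=0
  [6] ..##. => #  t=4,i=10
  [5] ..#.# => .  t=6,i=10
  [4] ..#.. => #  t=4,i=7
  [3] ...## => .  t=1,i=10
  [2] ...#. => #  t=4,i=6
  [1] ....# => #  t=1,i=9
  [0] ..... => #  t=1,i=7
  bits 00000110011011000111110111010111 = 107773399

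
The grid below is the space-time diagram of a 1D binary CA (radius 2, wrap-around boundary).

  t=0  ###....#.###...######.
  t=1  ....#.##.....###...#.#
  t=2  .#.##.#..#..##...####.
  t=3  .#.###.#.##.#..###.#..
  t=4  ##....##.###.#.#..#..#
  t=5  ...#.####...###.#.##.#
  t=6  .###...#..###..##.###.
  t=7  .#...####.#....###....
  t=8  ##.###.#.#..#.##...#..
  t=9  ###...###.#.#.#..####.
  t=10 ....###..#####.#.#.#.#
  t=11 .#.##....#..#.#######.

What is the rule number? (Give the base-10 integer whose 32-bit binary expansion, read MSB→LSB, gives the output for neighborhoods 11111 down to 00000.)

  ##### -> .   bit 31 = 0  t=0,i=17
  ####. -> #   bit 30 = 1  t=0,i=19
  ###.# -> .   bit 29 = 0  t=0,i=20
  ###.. -> .   bit 28 = 0  t=0,i=2
  ##.## -> #   bit 27 = 1  t=0,i=21
  ##.#. -> #   bit 26 = 1  t=2,i=5
  ##..# -> .   bit 25 = 0  t=2,i=21
  ##... -> .   bit 24 = 0  t=0,i=3
  #.### -> .   bit 23 = 0  t=0,i=0
  #.##. -> #   bit 22 = 1  t=1,i=6
  #.#.# -> #   bit 21 = 1  t=3,i=7
  #.#.. -> .   bit 20 = 0  t=1,i=21
  #..## -> .   bit 19 = 0  t=2,i=11
  #..#. -> .   bit 18 = 0  t=2,i=0
  #...# -> #   bit 17 = 1  t=0,i=13
  #.... -> #   bit 16 = 1  t=0,i=4
  .#### -> .   bit 15 = 0  t=0,i=16
  .###. -> .   bit 14 = 0  t=0,i=1
  .##.# -> #   bit 13 = 1  t=2,i=4
  .##.. -> .   bit 12 = 0  t=1,i=7
  .#.## -> .   bit 11 = 0  t=0,i=8
  .#.#. -> #   bit 10 = 1  t=1,i=20
  .#..# -> #   bit 9 = 1  t=2,i=7
  .#... -> .   bit 8 = 0  t=1,i=0
  ..### -> #   bit 7 = 1  t=0,i=15
  ..##. -> #   bit 6 = 1  t=2,i=12
  ..#.# -> #   bit 5 = 1  t=0,i=7
  ..#.. -> #   bit 4 = 1  t=2,i=9
  ...## -> #   bit 3 = 1  t=0,i=14
  ...#. -> #   bit 2 = 1  t=0,i=6
  ....# -> .   bit 1 = 0  t=0,i=5
  ..... -> .   bit 0 = 0  t=1,i=10
  bits 01001100011000110010011011111100 = 1281566460

1281566460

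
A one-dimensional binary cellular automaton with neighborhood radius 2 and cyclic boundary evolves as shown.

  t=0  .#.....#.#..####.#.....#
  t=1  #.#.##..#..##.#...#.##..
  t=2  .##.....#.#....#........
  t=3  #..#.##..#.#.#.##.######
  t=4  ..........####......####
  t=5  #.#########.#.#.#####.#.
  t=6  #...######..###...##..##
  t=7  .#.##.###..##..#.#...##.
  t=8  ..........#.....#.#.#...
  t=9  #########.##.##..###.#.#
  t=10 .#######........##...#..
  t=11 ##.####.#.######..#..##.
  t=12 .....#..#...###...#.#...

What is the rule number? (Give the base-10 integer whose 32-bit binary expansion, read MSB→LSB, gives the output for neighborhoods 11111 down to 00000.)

  [31] ##### => #  t=3,i=20
  [30] ####. => #  t=0,i=14
  [29] ###.# => .  t=0,i=15
  [28] ###.. => .  t=3,i=0
  [27] ##.## => .  t=3,i=17
  [26] ##.#. => .  t=0,i=16
  [25] ##..# => .  t=1,i=6
  [24] ##... => #  t=2,i=3
  [23] #.### => .  t=3,i=18
  [22] #.##. => .  t=1,i=4
  [21] #.#.# => #  t=1,i=2
  [20] #.#.. => .  t=0,i=1
  [19] #..## => #  t=0,i=11
  [18] #..#. => .  t=1,i=7
  [17] #...# => .  t=1,i=16
  [16] #.... => .  t=0,i=3
  [15] .#### => .  t=0,i=13
  [14] .###. => .  t=6,i=13
  [13] .##.# => .  t=1,i=12
  [12] .##.. => .  t=1,i=5
  [11] .#.## => .  t=1,i=3
  [10] .#.#. => #  t=0,i=0
  [9] .#..# => .  t=0,i=10
  [8] .#... => #  t=0,i=2
  [7] ..### => #  t=0,i=12
  [6] ..##. => .  t=1,i=11
  [5] ..#.# => .  t=0,i=7
  [4] ..#.. => #  t=1,i=8
  [3] ...## => #  t=2,i=0
  [2] ...#. => .  t=0,i=6
  [1] ....# => #  t=0,i=5
  [0] ..... => #  t=0,i=4
  bits 11000001001010000000010110011011 = 3240625563

3240625563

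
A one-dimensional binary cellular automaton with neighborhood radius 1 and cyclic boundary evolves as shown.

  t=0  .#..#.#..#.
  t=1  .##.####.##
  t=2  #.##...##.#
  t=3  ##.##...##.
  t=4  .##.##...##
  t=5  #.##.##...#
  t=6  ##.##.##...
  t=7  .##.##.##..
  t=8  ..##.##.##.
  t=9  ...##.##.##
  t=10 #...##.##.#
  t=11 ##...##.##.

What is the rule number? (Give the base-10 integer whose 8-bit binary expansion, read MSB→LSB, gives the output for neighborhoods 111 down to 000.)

  nb ###: next=.  (t=1,i=5, bit7=0)
  nb ##.: next=#  (t=1,i=2, bit6=1)
  nb #.#: next=#  (t=0,i=5, bit5=1)
  nb #..: next=#  (t=0,i=2, bit4=1)
  nb .##: next=.  (t=1,i=1, bit3=0)
  nb .#.: next=#  (t=0,i=1, bit2=1)
  nb ..#: next=.  (t=0,i=0, bit1=0)
  nb ...: next=.  (t=2,i=5, bit0=0)
  bits 01110100 = 116

116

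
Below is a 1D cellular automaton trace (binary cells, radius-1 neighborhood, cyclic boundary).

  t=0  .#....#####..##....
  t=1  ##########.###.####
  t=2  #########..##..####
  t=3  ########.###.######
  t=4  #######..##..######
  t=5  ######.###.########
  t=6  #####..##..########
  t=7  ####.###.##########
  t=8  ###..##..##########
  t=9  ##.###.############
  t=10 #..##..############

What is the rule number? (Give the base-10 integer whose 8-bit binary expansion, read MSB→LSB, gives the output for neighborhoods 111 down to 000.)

  [7] ### => #  t=0,i=7
  [6] ##. => .  t=0,i=10
  [5] #.# => .  t=1,i=10
  [4] #.. => #  t=0,i=2
  [3] .## => #  t=0,i=6
  [2] .#. => #  t=0,i=1
  [1] ..# => #  t=0,i=0
  [0] ... => #  t=0,i=3
  bits 10011111 = 159

159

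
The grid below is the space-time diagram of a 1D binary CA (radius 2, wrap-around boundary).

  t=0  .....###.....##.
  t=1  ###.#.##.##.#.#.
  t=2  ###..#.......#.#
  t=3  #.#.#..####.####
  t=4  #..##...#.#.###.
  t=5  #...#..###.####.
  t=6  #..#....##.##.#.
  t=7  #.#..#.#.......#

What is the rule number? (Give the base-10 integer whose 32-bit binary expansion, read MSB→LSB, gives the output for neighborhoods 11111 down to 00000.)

2962611245

  ##### -> #   bit 31 = 1  t=3,i=14
  ####. -> .   bit 30 = 0  t=2,i=1
  ###.# -> #   bit 29 = 1  t=1,i=2
  ###.. -> #   bit 28 = 1  t=0,i=7
  ##.## -> .   bit 27 = 0  t=1,i=8
  ##.#. -> .   bit 26 = 0  t=1,i=3
  ##..# -> .   bit 25 = 0  t=2,i=3
  ##... -> .   bit 24 = 0  t=0,i=8
  #.### -> #   bit 23 = 1  t=1,i=0
  #.##. -> .   bit 22 = 0  t=1,i=6
  #.#.# -> .   bit 21 = 0  t=1,i=4
  #.#.. -> #   bit 20 = 1  t=3,i=4
  #..## -> .   bit 19 = 0  t=3,i=6
  #..#. -> #   bit 18 = 1  t=2,i=4
  #...# -> .   bit 17 = 0  t=4,i=6
  #.... -> #   bit 16 = 1  t=0,i=0
  .#### -> #   bit 15 = 1  t=2,i=0
  .###. -> #   bit 14 = 1  t=0,i=6
  .##.# -> .   bit 13 = 0  t=1,i=7
  .##.. -> #   bit 12 = 1  t=0,i=14
  .#.## -> #   bit 11 = 1  t=1,i=5
  .#.#. -> #   bit 10 = 1  t=1,i=13
  .#..# -> .   bit 9 = 0  t=3,i=5
  .#... -> .   bit 8 = 0  t=2,i=6
  ..### -> .   bit 7 = 0  t=0,i=5
  ..##. -> .   bit 6 = 0  t=0,i=13
  ..#.# -> #   bit 5 = 1  t=2,i=13
  ..#.. -> .   bit 4 = 0  t=2,i=5
  ...## -> #   bit 3 = 1  t=0,i=4
  ...#. -> #   bit 2 = 1  t=2,i=12
  ....# -> .   bit 1 = 0  t=0,i=3
  ..... -> #   bit 0 = 1  t=0,i=1
  bits 10110000100101011101110000101101 = 2962611245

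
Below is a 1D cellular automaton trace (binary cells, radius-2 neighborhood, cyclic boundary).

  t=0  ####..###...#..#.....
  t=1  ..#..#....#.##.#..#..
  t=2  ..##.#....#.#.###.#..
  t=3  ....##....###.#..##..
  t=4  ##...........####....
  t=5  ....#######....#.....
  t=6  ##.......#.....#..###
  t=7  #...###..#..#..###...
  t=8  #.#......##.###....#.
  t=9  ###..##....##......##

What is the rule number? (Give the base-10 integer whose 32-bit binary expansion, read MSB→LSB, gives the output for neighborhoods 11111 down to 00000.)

1291454001

  nb #####: next=.  (t=5,i=6, bit31=0)
  nb ####.: next=#  (t=0,i=2, bit30=1)
  nb ###.#: next=.  (t=2,i=16, bit29=0)
  nb ###..: next=.  (t=0,i=3, bit28=0)
  nb ##.##: next=#  (t=8,i=11, bit27=1)
  nb ##.#.: next=#  (t=1,i=14, bit26=1)
  nb ##..#: next=.  (t=0,i=4, bit25=0)
  nb ##...: next=.  (t=0,i=9, bit24=0)
  nb #.###: next=#  (t=2,i=14, bit23=1)
  nb #.##.: next=#  (t=1,i=12, bit22=1)
  nb #.#.#: next=#  (t=2,i=12, bit21=1)
  nb #.#..: next=#  (t=1,i=15, bit20=1)
  nb #..##: next=#  (t=0,i=5, bit19=1)
  nb #..#.: next=.  (t=0,i=14, bit18=0)
  nb #...#: next=#  (t=0,i=10, bit17=1)
  nb #....: next=.  (t=0,i=17, bit16=0)
  nb .####: next=.  (t=0,i=1, bit15=0)
  nb .###.: next=.  (t=0,i=7, bit14=0)
  nb .##.#: next=.  (t=1,i=13, bit13=0)
  nb .##..: next=.  (t=3,i=5, bit12=0)
  nb .#.##: next=.  (t=1,i=11, bit11=0)
  nb .#.#.: next=#  (t=2,i=11, bit10=1)
  nb .#..#: next=#  (t=0,i=13, bit9=1)
  nb .#...: next=.  (t=0,i=16, bit8=0)
  nb ..###: next=.  (t=0,i=0, bit7=0)
  nb ..##.: next=.  (t=2,i=2, bit6=0)
  nb ..#.#: next=#  (t=1,i=10, bit5=1)
  nb ..#..: next=#  (t=0,i=12, bit4=1)
  nb ...##: next=.  (t=0,i=20, bit3=0)
  nb ...#.: next=.  (t=0,i=11, bit2=0)
  nb ....#: next=.  (t=0,i=19, bit1=0)
  nb .....: next=#  (t=0,i=18, bit0=1)
  bits 01001100111110100000011000110001 = 1291454001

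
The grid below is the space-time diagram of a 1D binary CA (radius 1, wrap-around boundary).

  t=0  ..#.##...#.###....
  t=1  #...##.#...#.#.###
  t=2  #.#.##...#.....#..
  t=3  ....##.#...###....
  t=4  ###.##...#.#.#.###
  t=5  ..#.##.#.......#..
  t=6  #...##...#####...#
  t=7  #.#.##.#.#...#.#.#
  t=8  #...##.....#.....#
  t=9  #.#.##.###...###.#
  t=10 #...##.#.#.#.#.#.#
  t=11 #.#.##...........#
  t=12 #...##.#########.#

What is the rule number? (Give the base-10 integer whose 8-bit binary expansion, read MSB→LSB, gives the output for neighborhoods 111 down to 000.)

73

  ### -> .   bit 7 = 0  t=0,i=12
  ##. -> #   bit 6 = 1  t=0,i=5
  #.# -> .   bit 5 = 0  t=0,i=3
  #.. -> .   bit 4 = 0  t=0,i=6
  .## -> #   bit 3 = 1  t=0,i=4
  .#. -> .   bit 2 = 0  t=0,i=2
  ..# -> .   bit 1 = 0  t=0,i=1
  ... -> #   bit 0 = 1  t=0,i=0
  bits 01001001 = 73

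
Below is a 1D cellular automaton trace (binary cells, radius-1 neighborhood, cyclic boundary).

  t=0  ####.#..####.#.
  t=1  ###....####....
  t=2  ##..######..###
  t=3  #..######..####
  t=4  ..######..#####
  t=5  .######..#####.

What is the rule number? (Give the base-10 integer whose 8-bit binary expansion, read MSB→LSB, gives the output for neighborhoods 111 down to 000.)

139

  ### -> #   bit 7 = 1  t=0,i=1
  ##. -> .   bit 6 = 0  t=0,i=3
  #.# -> .   bit 5 = 0  t=0,i=4
  #.. -> .   bit 4 = 0  t=0,i=6
  .## -> #   bit 3 = 1  t=0,i=0
  .#. -> .   bit 2 = 0  t=0,i=5
  ..# -> #   bit 1 = 1  t=0,i=7
  ... -> #   bit 0 = 1  t=1,i=4
  bits 10001011 = 139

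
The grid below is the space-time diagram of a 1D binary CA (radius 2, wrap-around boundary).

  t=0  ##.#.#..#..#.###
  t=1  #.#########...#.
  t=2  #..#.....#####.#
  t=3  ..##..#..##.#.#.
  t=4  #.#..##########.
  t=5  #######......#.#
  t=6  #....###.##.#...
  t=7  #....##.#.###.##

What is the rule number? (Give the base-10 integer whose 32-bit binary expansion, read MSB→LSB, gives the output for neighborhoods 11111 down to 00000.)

  #####|.  b31=0 t=0,i=15
  ####.|#  b30=1 t=0,i=0
  ###.#|.  b29=0 t=0,i=1
  ###..|#  b28=1 t=1,i=10
  ##.##|#  b27=1 t=2,i=14
  ##.#.|#  b26=1 t=0,i=2
  ##..#|.  b25=0 t=2,i=1
  ##...|#  b24=1 t=1,i=11
  #.###|.  b23=0 t=0,i=13
  #.##.|.  b22=0 t=2,i=15
  #.#.#|#  b21=1 t=0,i=3
  #.#..|#  b20=1 t=0,i=5
  #..##|#  b19=1 t=3,i=8
  #..#.|#  b18=1 t=0,i=7
  #...#|#  b17=1 t=1,i=12
  #....|.  b16=0 t=2,i=5
  .####|#  b15=1 t=0,i=14
  .###.|#  b14=1 t=6,i=6
  .##.#|#  b13=1 t=3,i=10
  .##..|.  b12=0 t=2,i=0
  .#.##|.  b11=0 t=0,i=12
  .#.#.|#  b10=1 t=0,i=4
  .#..#|#  b9=1 t=0,i=6
  .#...|.  b8=0 t=2,i=4
  ..###|#  b7=1 t=2,i=9
  ..##.|#  b6=1 t=3,i=2
  ..#.#|.  b5=0 t=0,i=11
  ..#..|#  b4=1 t=0,i=8
  ...##|.  b3=0 t=2,i=8
  ...#.|#  b2=1 t=1,i=13
  ....#|.  b1=0 t=2,i=7
  .....|#  b0=1 t=2,i=6
  bits 01011101001111101110011011010101 = 1564403413

1564403413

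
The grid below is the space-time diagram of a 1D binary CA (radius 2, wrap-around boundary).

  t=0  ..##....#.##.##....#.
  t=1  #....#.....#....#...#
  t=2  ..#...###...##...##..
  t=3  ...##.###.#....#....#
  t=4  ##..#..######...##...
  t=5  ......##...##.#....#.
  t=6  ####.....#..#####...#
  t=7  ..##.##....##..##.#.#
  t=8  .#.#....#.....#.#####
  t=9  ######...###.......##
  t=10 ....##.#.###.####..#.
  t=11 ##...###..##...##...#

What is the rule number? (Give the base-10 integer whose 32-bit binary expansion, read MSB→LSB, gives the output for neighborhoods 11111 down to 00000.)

1950049665

  ##### -> .   bit 31 = 0  t=4,i=9
  ####. -> #   bit 30 = 1  t=4,i=11
  ###.# -> #   bit 29 = 1  t=3,i=8
  ###.. -> #   bit 28 = 1  t=2,i=8
  ##.## -> .   bit 27 = 0  t=0,i=12
  ##.#. -> #   bit 26 = 1  t=3,i=9
  ##..# -> .   bit 25 = 0  t=4,i=2
  ##... -> .   bit 24 = 0  t=0,i=4
  #.### -> .   bit 23 = 0  t=3,i=6
  #.##. -> .   bit 22 = 0  t=0,i=10
  #.#.# -> #   bit 21 = 1  t=7,i=18
  #.#.. -> #   bit 20 = 1  t=3,i=10
  #..## -> #   bit 19 = 1  t=4,i=6
  #..#. -> .   bit 18 = 0  t=4,i=3
  #...# -> #   bit 17 = 1  t=0,i=0
  #.... -> #   bit 16 = 1  t=0,i=5
  .#### -> .   bit 15 = 0  t=4,i=8
  .###. -> #   bit 14 = 1  t=2,i=7
  .##.# -> #   bit 13 = 1  t=0,i=11
  .##.. -> .   bit 12 = 0  t=0,i=3
  .#.## -> .   bit 11 = 0  t=0,i=9
  .#.#. -> #   bit 10 = 1  t=7,i=19
  .#..# -> .   bit 9 = 0  t=4,i=5
  .#... -> #   bit 8 = 1  t=0,i=20
  ..### -> #   bit 7 = 1  t=2,i=6
  ..##. -> .   bit 6 = 0  t=0,i=2
  ..#.# -> .   bit 5 = 0  t=0,i=8
  ..#.. -> .   bit 4 = 0  t=0,i=19
  ...## -> .   bit 3 = 0  t=0,i=1
  ...#. -> .   bit 2 = 0  t=0,i=7
  ....# -> .   bit 1 = 0  t=0,i=6
  ..... -> #   bit 0 = 1  t=1,i=8
  bits 01110100001110110110010110000001 = 1950049665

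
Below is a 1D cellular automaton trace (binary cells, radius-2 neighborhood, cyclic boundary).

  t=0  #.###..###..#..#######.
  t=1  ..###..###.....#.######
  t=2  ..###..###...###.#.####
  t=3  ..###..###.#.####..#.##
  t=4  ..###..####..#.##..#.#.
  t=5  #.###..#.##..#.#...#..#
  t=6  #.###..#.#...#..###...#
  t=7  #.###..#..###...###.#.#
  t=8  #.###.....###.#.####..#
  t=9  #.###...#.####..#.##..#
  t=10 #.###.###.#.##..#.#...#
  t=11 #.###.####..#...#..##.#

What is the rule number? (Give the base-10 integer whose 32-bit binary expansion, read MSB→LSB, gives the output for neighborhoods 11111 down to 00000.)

4106379750

  ##### -> #   bit 31 = 1  t=0,i=17
  ####. -> #   bit 30 = 1  t=0,i=20
  ###.# -> #   bit 29 = 1  t=0,i=21
  ###.. -> #   bit 28 = 1  t=0,i=4
  ##.## -> .   bit 27 = 0  t=5,i=1
  ##.#. -> #   bit 26 = 1  t=0,i=22
  ##..# -> .   bit 25 = 0  t=0,i=5
  ##... -> .   bit 24 = 0  t=1,i=10
  #.### -> #   bit 23 = 1  t=0,i=2
  #.##. -> #   bit 22 = 1  t=3,i=21
  #.#.# -> .   bit 21 = 0  t=0,i=0
  #.#.. -> .   bit 20 = 0  t=4,i=21
  #..## -> .   bit 19 = 0  t=0,i=6
  #..#. -> .   bit 18 = 0  t=0,i=11
  #...# -> #   bit 17 = 1  t=2,i=11
  #.... -> .   bit 16 = 0  t=1,i=11
  .#### -> .   bit 15 = 0  t=0,i=16
  .###. -> #   bit 14 = 1  t=0,i=3
  .##.# -> #   bit 13 = 1  t=5,i=0
  .##.. -> .   bit 12 = 0  t=3,i=22
  .#.## -> .   bit 11 = 0  t=0,i=1
  .#.#. -> .   bit 10 = 0  t=4,i=20
  .#..# -> .   bit 9 = 0  t=0,i=13
  .#... -> #   bit 8 = 1  t=4,i=22
  ..### -> #   bit 7 = 1  t=0,i=7
  ..##. -> #   bit 6 = 1  t=5,i=22
  ..#.# -> #   bit 5 = 1  t=1,i=15
  ..#.. -> .   bit 4 = 0  t=0,i=12
  ...## -> .   bit 3 = 0  t=2,i=12
  ...#. -> #   bit 2 = 1  t=1,i=14
  ....# -> #   bit 1 = 1  t=1,i=13
  ..... -> .   bit 0 = 0  t=1,i=12
  bits 11110100110000100110000111100110 = 4106379750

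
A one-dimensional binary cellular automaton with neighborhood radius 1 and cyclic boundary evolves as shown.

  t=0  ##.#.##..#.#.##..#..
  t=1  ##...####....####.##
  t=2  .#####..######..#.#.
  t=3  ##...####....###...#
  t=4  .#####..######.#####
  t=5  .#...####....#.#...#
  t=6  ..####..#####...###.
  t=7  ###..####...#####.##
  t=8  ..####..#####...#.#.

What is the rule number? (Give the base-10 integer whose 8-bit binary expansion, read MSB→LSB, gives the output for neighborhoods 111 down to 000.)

  nb ###: next=.  (t=1,i=0, bit7=0)
  nb ##.: next=#  (t=0,i=1, bit6=1)
  nb #.#: next=.  (t=0,i=2, bit5=0)
  nb #..: next=#  (t=0,i=7, bit4=1)
  nb .##: next=#  (t=0,i=0, bit3=1)
  nb .#.: next=.  (t=0,i=3, bit2=0)
  nb ..#: next=#  (t=0,i=8, bit1=1)
  nb ...: next=#  (t=1,i=3, bit0=1)
  bits 01011011 = 91

91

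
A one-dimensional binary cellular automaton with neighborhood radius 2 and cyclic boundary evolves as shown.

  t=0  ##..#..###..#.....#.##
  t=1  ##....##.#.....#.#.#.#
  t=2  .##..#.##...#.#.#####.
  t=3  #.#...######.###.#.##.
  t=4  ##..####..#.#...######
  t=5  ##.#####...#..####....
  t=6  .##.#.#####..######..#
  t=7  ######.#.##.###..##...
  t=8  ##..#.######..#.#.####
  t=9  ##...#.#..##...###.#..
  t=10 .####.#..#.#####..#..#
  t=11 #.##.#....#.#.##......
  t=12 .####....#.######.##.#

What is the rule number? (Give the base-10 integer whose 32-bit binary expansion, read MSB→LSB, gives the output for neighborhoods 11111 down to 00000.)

  [31] ##### => .  t=2,i=18
  [30] ####. => #  t=0,i=0
  [29] ###.# => .  t=3,i=11
  [28] ###.. => #  t=0,i=1
  [27] ##.## => #  t=3,i=12
  [26] ##.#. => #  t=1,i=8
  [25] ##..# => .  t=0,i=2
  [24] ##... => #  t=1,i=2
  [23] #.### => .  t=0,i=20
  [22] #.##. => #  t=2,i=7
  [21] #.#.# => #  t=1,i=17
  [20] #.#.. => .  t=1,i=9
  [19] #..## => #  t=0,i=6
  [18] #..#. => .  t=0,i=3
  [17] #...# => #  t=2,i=10
  [16] #.... => .  t=0,i=14
  [15] .#### => #  t=0,i=21
  [14] .###. => .  t=0,i=8
  [13] .##.# => #  t=1,i=7
  [12] .##.. => #  t=2,i=2
  [11] .#.## => #  t=0,i=19
  [10] .#.#. => #  t=1,i=16
  [9] .#..# => .  t=0,i=5
  [8] .#... => .  t=0,i=13
  [7] ..### => #  t=0,i=7
  [6] ..##. => .  t=1,i=6
  [5] ..#.# => .  t=0,i=18
  [4] ..#.. => .  t=0,i=4
  [3] ...## => #  t=1,i=5
  [2] ...#. => #  t=0,i=17
  [1] ....# => .  t=0,i=16
  [0] ..... => #  t=0,i=15
  bits 01011101011010101011110010001101 = 1567276173

1567276173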